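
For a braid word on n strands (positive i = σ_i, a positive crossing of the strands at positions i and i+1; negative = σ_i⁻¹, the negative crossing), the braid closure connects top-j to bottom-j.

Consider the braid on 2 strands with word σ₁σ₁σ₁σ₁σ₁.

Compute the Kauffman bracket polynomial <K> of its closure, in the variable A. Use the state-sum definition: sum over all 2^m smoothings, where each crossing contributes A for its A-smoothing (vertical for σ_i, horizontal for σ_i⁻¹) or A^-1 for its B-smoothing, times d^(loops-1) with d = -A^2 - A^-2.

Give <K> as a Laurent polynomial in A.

-A^7 - A^-1 + A^-5 - A^-9 + A^-13

Derivation:
Braid: s1 s1 s1 s1 s1 on 2 strands, 5 crossings.
Writhe w = (#positive) - (#negative) = 5 - 0 = 5.
State-sum expansion of <K>. There are 2^5 = 32 states.
Smooth each crossing (0=||, 1=⌣⌢); contribution A^(Σ sign_k(1-2s_k)) * d^(L-1).
  state 00000: A-exp=+5, loops=2, term = A^5 * d^1
  state 00001: A-exp=+3, loops=1, term = A^3 * d^0
  state 00010: A-exp=+3, loops=1, term = A^3 * d^0
  state 00011: A-exp=+1, loops=2, term = A^1 * d^1
  state 00100: A-exp=+3, loops=1, term = A^3 * d^0
  state 00101: A-exp=+1, loops=2, term = A^1 * d^1
  state 00110: A-exp=+1, loops=2, term = A^1 * d^1
  state 00111: A-exp=-1, loops=3, term = A^-1 * d^2
  state 01000: A-exp=+3, loops=1, term = A^3 * d^0
  state 01001: A-exp=+1, loops=2, term = A^1 * d^1
  state 01010: A-exp=+1, loops=2, term = A^1 * d^1
  state 01011: A-exp=-1, loops=3, term = A^-1 * d^2
  state 01100: A-exp=+1, loops=2, term = A^1 * d^1
  state 01101: A-exp=-1, loops=3, term = A^-1 * d^2
  state 01110: A-exp=-1, loops=3, term = A^-1 * d^2
  state 01111: A-exp=-3, loops=4, term = A^-3 * d^3
  state 10000: A-exp=+3, loops=1, term = A^3 * d^0
  state 10001: A-exp=+1, loops=2, term = A^1 * d^1
  state 10010: A-exp=+1, loops=2, term = A^1 * d^1
  state 10011: A-exp=-1, loops=3, term = A^-1 * d^2
  state 10100: A-exp=+1, loops=2, term = A^1 * d^1
  state 10101: A-exp=-1, loops=3, term = A^-1 * d^2
  state 10110: A-exp=-1, loops=3, term = A^-1 * d^2
  state 10111: A-exp=-3, loops=4, term = A^-3 * d^3
  state 11000: A-exp=+1, loops=2, term = A^1 * d^1
  state 11001: A-exp=-1, loops=3, term = A^-1 * d^2
  state 11010: A-exp=-1, loops=3, term = A^-1 * d^2
  state 11011: A-exp=-3, loops=4, term = A^-3 * d^3
  state 11100: A-exp=-1, loops=3, term = A^-1 * d^2
  state 11101: A-exp=-3, loops=4, term = A^-3 * d^3
  state 11110: A-exp=-3, loops=4, term = A^-3 * d^3
  state 11111: A-exp=-5, loops=5, term = A^-5 * d^4
Collect the terms by A-exponent (count of states per loop number):
Powers of d = -A^2 - A^-2: d^2 = A^4 + 2 + A^-4; d^3 = -A^6 - 3*A^2 - 3*A^-2 - A^-6; d^4 = A^8 + 4*A^4 + 6 + 4*A^-4 + A^-8.
  A^5 * (d) = -A^7 - A^3
  A^3 * (5) = 5*A^3
  A^1 * (10*d) = -10*A^3 - 10*A^-1
  A^-1 * (10*d^2) = 10*A^3 + 20*A^-1 + 10*A^-5
  A^-3 * (5*d^3) = -5*A^3 - 15*A^-1 - 15*A^-5 - 5*A^-9
  A^-5 * (d^4) = A^3 + 4*A^-1 + 6*A^-5 + 4*A^-9 + A^-13
Summing the groups: <K> = -A^7 - A^-1 + A^-5 - A^-9 + A^-13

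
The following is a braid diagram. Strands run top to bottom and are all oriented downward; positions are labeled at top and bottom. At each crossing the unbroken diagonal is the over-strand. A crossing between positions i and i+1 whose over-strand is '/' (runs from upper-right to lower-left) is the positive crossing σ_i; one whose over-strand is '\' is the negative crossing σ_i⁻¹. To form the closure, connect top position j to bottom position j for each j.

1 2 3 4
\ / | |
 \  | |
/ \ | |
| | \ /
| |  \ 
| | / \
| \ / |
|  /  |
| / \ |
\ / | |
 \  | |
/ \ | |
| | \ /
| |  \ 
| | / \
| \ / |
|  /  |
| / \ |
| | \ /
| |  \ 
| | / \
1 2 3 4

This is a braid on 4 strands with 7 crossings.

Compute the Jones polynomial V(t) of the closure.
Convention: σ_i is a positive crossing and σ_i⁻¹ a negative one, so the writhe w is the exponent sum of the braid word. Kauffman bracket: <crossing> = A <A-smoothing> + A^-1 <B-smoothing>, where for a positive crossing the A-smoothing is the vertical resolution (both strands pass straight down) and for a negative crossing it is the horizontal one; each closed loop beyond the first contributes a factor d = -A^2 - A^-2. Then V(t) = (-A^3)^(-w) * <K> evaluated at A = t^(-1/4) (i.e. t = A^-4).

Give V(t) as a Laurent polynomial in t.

Reading the diagram top to bottom ('/'-over between positions i,i+1 = s_i, '\'-over = s_i^-1): braid word = s1^-1 s3^-1 s2 s1^-1 s3^-1 s2 s3^-1.
Braid: s1^-1 s3^-1 s2 s1^-1 s3^-1 s2 s3^-1 on 4 strands, 7 crossings.
Writhe w = (#positive) - (#negative) = 2 - 5 = -3.
Enumerate smoothing states for the bracket polynomial. There are 2^7 = 128 states.
For each crossing: s=0 is the vertical smoothing, s=1 horizontal. Crossing k contributes A^(sign_k * (1 - 2*s_k)); loop factor d = -A^2 - A^-2.
Tabulate the states by total A-exponent and number of loops L (A-exp: L × count):
  A^7: L=5 ×1
  A^5: L=4 ×7
  A^3: L=3 ×20, L=5 ×1
  A^1: L=2 ×29, L=4 ×6
  A^-1: L=1 ×19, L=3 ×16
  A^-3: L=2 ×19, L=4 ×2
  A^-5: L=3 ×7
  A^-7: L=4 ×1
Each group contributes A^e * Σ count * d^(L-1):
Powers of d = -A^2 - A^-2: d^2 = A^4 + 2 + A^-4; d^3 = -A^6 - 3*A^2 - 3*A^-2 - A^-6; d^4 = A^8 + 4*A^4 + 6 + 4*A^-4 + A^-8.
  A^7 * (d^4) = A^15 + 4*A^11 + 6*A^7 + 4*A^3 + A^-1
  A^5 * (7*d^3) = -7*A^11 - 21*A^7 - 21*A^3 - 7*A^-1
  A^3 * (20*d^2 + d^4) = A^11 + 24*A^7 + 46*A^3 + 24*A^-1 + A^-5
  A^1 * (29*d + 6*d^3) = -6*A^7 - 47*A^3 - 47*A^-1 - 6*A^-5
  A^-1 * (19 + 16*d^2) = 16*A^3 + 51*A^-1 + 16*A^-5
  A^-3 * (19*d + 2*d^3) = -2*A^3 - 25*A^-1 - 25*A^-5 - 2*A^-9
  A^-5 * (7*d^2) = 7*A^-1 + 14*A^-5 + 7*A^-9
  A^-7 * (d^3) = -A^-1 - 3*A^-5 - 3*A^-9 - A^-13
Summing the groups: <K> = A^15 - 2*A^11 + 3*A^7 - 4*A^3 + 3*A^-1 - 3*A^-5 + 2*A^-9 - A^-13
Normalise by the writhe: (-A^3)^(-w) = (-A^3)^(3) = -A^9, so f(A) = -A^9 * <K> = -A^24 + 2*A^20 - 3*A^16 + 4*A^12 - 3*A^8 + 3*A^4 - 2 + A^-4.
Substitute A = t^(-1/4), i.e. A^e → t^(-e/4): V(t) = t - 2 + 3*t^-1 - 3*t^-2 + 4*t^-3 - 3*t^-4 + 2*t^-5 - t^-6

Answer: t - 2 + 3*t^-1 - 3*t^-2 + 4*t^-3 - 3*t^-4 + 2*t^-5 - t^-6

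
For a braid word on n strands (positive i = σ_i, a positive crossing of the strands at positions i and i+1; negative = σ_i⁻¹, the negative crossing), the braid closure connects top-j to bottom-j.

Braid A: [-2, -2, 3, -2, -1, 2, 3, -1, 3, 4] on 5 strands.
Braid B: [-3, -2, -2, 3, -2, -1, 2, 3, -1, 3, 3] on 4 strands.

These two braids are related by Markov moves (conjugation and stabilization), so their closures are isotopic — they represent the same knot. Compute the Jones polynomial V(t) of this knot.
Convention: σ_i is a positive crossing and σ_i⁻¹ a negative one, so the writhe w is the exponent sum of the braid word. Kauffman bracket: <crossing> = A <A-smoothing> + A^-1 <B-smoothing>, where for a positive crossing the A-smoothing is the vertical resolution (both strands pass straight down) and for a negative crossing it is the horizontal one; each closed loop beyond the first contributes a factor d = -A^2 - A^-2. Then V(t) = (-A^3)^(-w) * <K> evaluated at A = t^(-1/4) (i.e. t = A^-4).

Markov-equivalent braids have isotopic closures, hence identical knot invariants. Strip the Markov moves from each word to reach a common short braid β, then compute V(t) once on β.
Braid A: s2^-1 s2^-1 s3 s2^-1 s1^-1 s2 s3 s1^-1 s3 s4 on 5 strands reduces by inverse Markov moves (closure unchanged at each step):
  Destabilize: the word has the form β·s4 where s4 occurs only as the final letter (β ∈ B_4); drop it and the last strand → 4 strands.
Reduced to β = s2^-1 s2^-1 s3 s2^-1 s1^-1 s2 s3 s1^-1 s3 on 4 strands, 9 crossings.
Braid B: s3^-1 s2^-1 s2^-1 s3 s2^-1 s1^-1 s2 s3 s1^-1 s3 s3 on 4 strands reduces by inverse Markov moves (closure unchanged at each step):
  Deconjugate: the word is γ·β·γ⁻¹ with γ = s3^-1 (prefix) and γ⁻¹ = s3 (suffix); strip both.
Reduced to β = s2^-1 s2^-1 s3 s2^-1 s1^-1 s2 s3 s1^-1 s3 on 4 strands, 9 crossings.
Both give the same β = s2^-1 s2^-1 s3 s2^-1 s1^-1 s2 s3 s1^-1 s3 on 4 strands, so one state sum suffices:
Braid: s2^-1 s2^-1 s3 s2^-1 s1^-1 s2 s3 s1^-1 s3 on 4 strands, 9 crossings.
Writhe w = (#positive) - (#negative) = 4 - 5 = -1.
Computing the Kauffman bracket via state sum. There are 2^9 = 512 states.
Each crossing splits two ways (0=vertical, 1=horizontal). The state's weight is A^(#A-smoothings - #B-smoothings) * d^(loops - 1).
Tabulate the states by total A-exponent and number of loops L (A-exp: L × count):
  A^9: L=5 ×1
  A^7: L=4 ×9
  A^5: L=3 ×32, L=5 ×4
  A^3: L=2 ×55, L=4 ×28, L=6 ×1
  A^1: L=1 ×39, L=3 ×77, L=5 ×10
  A^-1: L=2 ×87, L=4 ×38, L=6 ×1
  A^-3: L=1 ×14, L=3 ×64, L=5 ×6
  A^-5: L=2 ×17, L=4 ×19
  A^-7: L=3 ×7, L=5 ×2
  A^-9: L=4 ×1
Each group contributes A^e * Σ count * d^(L-1):
Powers of d = -A^2 - A^-2: d^2 = A^4 + 2 + A^-4; d^3 = -A^6 - 3*A^2 - 3*A^-2 - A^-6; d^4 = A^8 + 4*A^4 + 6 + 4*A^-4 + A^-8; d^5 = -A^10 - 5*A^6 - 10*A^2 - 10*A^-2 - 5*A^-6 - A^-10.
  A^9 * (d^4) = A^17 + 4*A^13 + 6*A^9 + 4*A^5 + A
  A^7 * (9*d^3) = -9*A^13 - 27*A^9 - 27*A^5 - 9*A
  A^5 * (32*d^2 + 4*d^4) = 4*A^13 + 48*A^9 + 88*A^5 + 48*A + 4*A^-3
  A^3 * (55*d + 28*d^3 + d^5) = -A^13 - 33*A^9 - 149*A^5 - 149*A - 33*A^-3 - A^-7
  A^1 * (39 + 77*d^2 + 10*d^4) = 10*A^9 + 117*A^5 + 253*A + 117*A^-3 + 10*A^-7
  A^-1 * (87*d + 38*d^3 + d^5) = -A^9 - 43*A^5 - 211*A - 211*A^-3 - 43*A^-7 - A^-11
  A^-3 * (14 + 64*d^2 + 6*d^4) = 6*A^5 + 88*A + 178*A^-3 + 88*A^-7 + 6*A^-11
  A^-5 * (17*d + 19*d^3) = -19*A - 74*A^-3 - 74*A^-7 - 19*A^-11
  A^-7 * (7*d^2 + 2*d^4) = 2*A + 15*A^-3 + 26*A^-7 + 15*A^-11 + 2*A^-15
  A^-9 * (d^3) = -A^-3 - 3*A^-7 - 3*A^-11 - A^-15
Summing the groups: <K> = A^17 - 2*A^13 + 3*A^9 - 4*A^5 + 4*A - 5*A^-3 + 3*A^-7 - 2*A^-11 + A^-15
Normalise by the writhe: (-A^3)^(-w) = (-A^3)^(1) = -A^3, so f(A) = -A^3 * <K> = -A^20 + 2*A^16 - 3*A^12 + 4*A^8 - 4*A^4 + 5 - 3*A^-4 + 2*A^-8 - A^-12.
Substitute A = t^(-1/4), i.e. A^e → t^(-e/4): V(t) = -t^3 + 2*t^2 - 3*t + 5 - 4*t^-1 + 4*t^-2 - 3*t^-3 + 2*t^-4 - t^-5

Answer: -t^3 + 2*t^2 - 3*t + 5 - 4*t^-1 + 4*t^-2 - 3*t^-3 + 2*t^-4 - t^-5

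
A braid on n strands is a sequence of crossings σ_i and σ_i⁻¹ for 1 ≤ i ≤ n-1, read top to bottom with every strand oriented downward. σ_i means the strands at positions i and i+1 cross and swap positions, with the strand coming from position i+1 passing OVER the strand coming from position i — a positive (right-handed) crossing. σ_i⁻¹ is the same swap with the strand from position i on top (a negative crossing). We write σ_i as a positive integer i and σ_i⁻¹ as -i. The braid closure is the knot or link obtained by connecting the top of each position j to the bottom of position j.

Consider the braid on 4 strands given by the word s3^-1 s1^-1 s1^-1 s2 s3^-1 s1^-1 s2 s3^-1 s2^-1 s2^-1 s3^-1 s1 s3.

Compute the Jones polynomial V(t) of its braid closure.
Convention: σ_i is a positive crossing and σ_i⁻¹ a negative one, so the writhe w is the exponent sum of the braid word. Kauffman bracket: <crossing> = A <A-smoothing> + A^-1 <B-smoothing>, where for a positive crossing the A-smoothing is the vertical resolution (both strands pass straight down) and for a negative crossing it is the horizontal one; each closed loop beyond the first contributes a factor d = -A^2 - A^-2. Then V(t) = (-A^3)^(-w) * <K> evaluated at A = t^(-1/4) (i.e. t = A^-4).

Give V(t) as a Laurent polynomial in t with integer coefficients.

2*t^-1 - 3*t^-2 + 4*t^-3 - 4*t^-4 + 4*t^-5 - 3*t^-6 + 2*t^-7 - t^-8

Derivation:
The presented braid s3^-1 s1^-1 s1^-1 s2 s3^-1 s1^-1 s2 s3^-1 s2^-1 s2^-1 s3^-1 s1 s3 on 4 strands reduces by inverse Markov moves (closure unchanged at each step):
  Deconjugate: the word is γ·β·γ⁻¹ with γ = s3^-1 s1^-1 (prefix) and γ⁻¹ = s1 s3 (suffix); strip both.
Reduced to β = s1^-1 s2 s3^-1 s1^-1 s2 s3^-1 s2^-1 s2^-1 s3^-1 on 4 strands, 9 crossings.
Compute on β:
Braid: s1^-1 s2 s3^-1 s1^-1 s2 s3^-1 s2^-1 s2^-1 s3^-1 on 4 strands, 9 crossings.
Writhe w = (#positive) - (#negative) = 2 - 7 = -5.
State-sum expansion of <K>. There are 2^9 = 512 states.
Each crossing splits two ways (0=vertical, 1=horizontal). The state's weight is A^(#A-smoothings - #B-smoothings) * d^(loops - 1).
Tabulate the states by total A-exponent and number of loops L (A-exp: L × count):
  A^9: L=5 ×1
  A^7: L=4 ×9
  A^5: L=3 ×33, L=5 ×3
  A^3: L=2 ×59, L=4 ×25
  A^1: L=1 ×42, L=3 ×80, L=5 ×4
  A^-1: L=2 ×93, L=4 ×33
  A^-3: L=1 ×19, L=3 ×58, L=5 ×7
  A^-5: L=2 ×19, L=4 ×16, L=6 ×1
  A^-7: L=3 ×7, L=5 ×2
  A^-9: L=4 ×1
Each group contributes A^e * Σ count * d^(L-1):
Powers of d = -A^2 - A^-2: d^2 = A^4 + 2 + A^-4; d^3 = -A^6 - 3*A^2 - 3*A^-2 - A^-6; d^4 = A^8 + 4*A^4 + 6 + 4*A^-4 + A^-8; d^5 = -A^10 - 5*A^6 - 10*A^2 - 10*A^-2 - 5*A^-6 - A^-10.
  A^9 * (d^4) = A^17 + 4*A^13 + 6*A^9 + 4*A^5 + A
  A^7 * (9*d^3) = -9*A^13 - 27*A^9 - 27*A^5 - 9*A
  A^5 * (33*d^2 + 3*d^4) = 3*A^13 + 45*A^9 + 84*A^5 + 45*A + 3*A^-3
  A^3 * (59*d + 25*d^3) = -25*A^9 - 134*A^5 - 134*A - 25*A^-3
  A^1 * (42 + 80*d^2 + 4*d^4) = 4*A^9 + 96*A^5 + 226*A + 96*A^-3 + 4*A^-7
  A^-1 * (93*d + 33*d^3) = -33*A^5 - 192*A - 192*A^-3 - 33*A^-7
  A^-3 * (19 + 58*d^2 + 7*d^4) = 7*A^5 + 86*A + 177*A^-3 + 86*A^-7 + 7*A^-11
  A^-5 * (19*d + 16*d^3 + d^5) = -A^5 - 21*A - 77*A^-3 - 77*A^-7 - 21*A^-11 - A^-15
  A^-7 * (7*d^2 + 2*d^4) = 2*A + 15*A^-3 + 26*A^-7 + 15*A^-11 + 2*A^-15
  A^-9 * (d^3) = -A^-3 - 3*A^-7 - 3*A^-11 - A^-15
Summing the groups: <K> = A^17 - 2*A^13 + 3*A^9 - 4*A^5 + 4*A - 4*A^-3 + 3*A^-7 - 2*A^-11
Normalise by the writhe: (-A^3)^(-w) = (-A^3)^(5) = -A^15, so f(A) = -A^15 * <K> = -A^32 + 2*A^28 - 3*A^24 + 4*A^20 - 4*A^16 + 4*A^12 - 3*A^8 + 2*A^4.
Substitute A = t^(-1/4), i.e. A^e → t^(-e/4): V(t) = 2*t^-1 - 3*t^-2 + 4*t^-3 - 4*t^-4 + 4*t^-5 - 3*t^-6 + 2*t^-7 - t^-8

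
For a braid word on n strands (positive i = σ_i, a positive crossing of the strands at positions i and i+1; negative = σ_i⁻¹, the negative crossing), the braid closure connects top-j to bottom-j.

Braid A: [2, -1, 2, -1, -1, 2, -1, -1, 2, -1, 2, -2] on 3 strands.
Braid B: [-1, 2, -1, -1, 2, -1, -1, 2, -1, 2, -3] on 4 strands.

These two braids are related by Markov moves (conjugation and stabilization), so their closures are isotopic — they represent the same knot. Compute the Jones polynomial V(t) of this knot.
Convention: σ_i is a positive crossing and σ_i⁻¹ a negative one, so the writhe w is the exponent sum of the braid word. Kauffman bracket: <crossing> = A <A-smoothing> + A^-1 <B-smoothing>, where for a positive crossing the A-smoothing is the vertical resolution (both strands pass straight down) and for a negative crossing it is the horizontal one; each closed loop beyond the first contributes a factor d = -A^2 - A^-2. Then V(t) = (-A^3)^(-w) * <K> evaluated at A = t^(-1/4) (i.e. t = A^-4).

t^3 - 4*t^2 + 8*t - 11 + 15*t^-1 - 16*t^-2 + 15*t^-3 - 12*t^-4 + 8*t^-5 - 4*t^-6 + t^-7

Derivation:
Markov-equivalent braids have isotopic closures, hence identical knot invariants. Strip the Markov moves from each word to reach a common short braid β, then compute V(t) once on β.
Braid A: s2 s1^-1 s2 s1^-1 s1^-1 s2 s1^-1 s1^-1 s2 s1^-1 s2 s2^-1 on 3 strands reduces by inverse Markov moves (closure unchanged at each step):
  Deconjugate: the word is γ·β·γ⁻¹ with γ = s2 (prefix) and γ⁻¹ = s2^-1 (suffix); strip both.
Reduced to β = s1^-1 s2 s1^-1 s1^-1 s2 s1^-1 s1^-1 s2 s1^-1 s2 on 3 strands, 10 crossings.
Braid B: s1^-1 s2 s1^-1 s1^-1 s2 s1^-1 s1^-1 s2 s1^-1 s2 s3^-1 on 4 strands reduces by inverse Markov moves (closure unchanged at each step):
  Destabilize: the word has the form β·s3^-1 where s3^-1 occurs only as the final letter (β ∈ B_3); drop it and the last strand → 3 strands.
Reduced to β = s1^-1 s2 s1^-1 s1^-1 s2 s1^-1 s1^-1 s2 s1^-1 s2 on 3 strands, 10 crossings.
Both give the same β = s1^-1 s2 s1^-1 s1^-1 s2 s1^-1 s1^-1 s2 s1^-1 s2 on 3 strands, so one state sum suffices:
Braid: s1^-1 s2 s1^-1 s1^-1 s2 s1^-1 s1^-1 s2 s1^-1 s2 on 3 strands, 10 crossings.
Writhe w = (#positive) - (#negative) = 4 - 6 = -2.
Enumerate smoothing states for the bracket polynomial. There are 2^10 = 1024 states.
Smooth each crossing (0=||, 1=⌣⌢); contribution A^(Σ sign_k(1-2s_k)) * d^(L-1).
Tabulate the states by total A-exponent and number of loops L (A-exp: L × count):
  A^10: L=7 ×1
  A^8: L=6 ×10
  A^6: L=5 ×45
  A^4: L=4 ×118, L=6 ×2
  A^2: L=3 ×193, L=5 ×17
  A^0: L=2 ×192, L=4 ×59, L=6 ×1
  A^-2: L=1 ×95, L=3 ×108, L=5 ×7
  A^-4: L=2 ×95, L=4 ×25
  A^-6: L=3 ×43, L=5 ×2
  A^-8: L=4 ×10
  A^-10: L=5 ×1
Each group contributes A^e * Σ count * d^(L-1):
Powers of d = -A^2 - A^-2: d^2 = A^4 + 2 + A^-4; d^3 = -A^6 - 3*A^2 - 3*A^-2 - A^-6; d^4 = A^8 + 4*A^4 + 6 + 4*A^-4 + A^-8; d^5 = -A^10 - 5*A^6 - 10*A^2 - 10*A^-2 - 5*A^-6 - A^-10; d^6 = A^12 + 6*A^8 + 15*A^4 + 20 + 15*A^-4 + 6*A^-8 + A^-12.
  A^10 * (d^6) = A^22 + 6*A^18 + 15*A^14 + 20*A^10 + 15*A^6 + 6*A^2 + A^-2
  A^8 * (10*d^5) = -10*A^18 - 50*A^14 - 100*A^10 - 100*A^6 - 50*A^2 - 10*A^-2
  A^6 * (45*d^4) = 45*A^14 + 180*A^10 + 270*A^6 + 180*A^2 + 45*A^-2
  A^4 * (118*d^3 + 2*d^5) = -2*A^14 - 128*A^10 - 374*A^6 - 374*A^2 - 128*A^-2 - 2*A^-6
  A^2 * (193*d^2 + 17*d^4) = 17*A^10 + 261*A^6 + 488*A^2 + 261*A^-2 + 17*A^-6
  A^0 * (192*d + 59*d^3 + d^5) = -A^10 - 64*A^6 - 379*A^2 - 379*A^-2 - 64*A^-6 - A^-10
  A^-2 * (95 + 108*d^2 + 7*d^4) = 7*A^6 + 136*A^2 + 353*A^-2 + 136*A^-6 + 7*A^-10
  A^-4 * (95*d + 25*d^3) = -25*A^2 - 170*A^-2 - 170*A^-6 - 25*A^-10
  A^-6 * (43*d^2 + 2*d^4) = 2*A^2 + 51*A^-2 + 98*A^-6 + 51*A^-10 + 2*A^-14
  A^-8 * (10*d^3) = -10*A^-2 - 30*A^-6 - 30*A^-10 - 10*A^-14
  A^-10 * (d^4) = A^-2 + 4*A^-6 + 6*A^-10 + 4*A^-14 + A^-18
Summing the groups: <K> = A^22 - 4*A^18 + 8*A^14 - 12*A^10 + 15*A^6 - 16*A^2 + 15*A^-2 - 11*A^-6 + 8*A^-10 - 4*A^-14 + A^-18
Normalise by the writhe: (-A^3)^(-w) = (-A^3)^(2) = A^6, so f(A) = A^6 * <K> = A^28 - 4*A^24 + 8*A^20 - 12*A^16 + 15*A^12 - 16*A^8 + 15*A^4 - 11 + 8*A^-4 - 4*A^-8 + A^-12.
Substitute A = t^(-1/4), i.e. A^e → t^(-e/4): V(t) = t^3 - 4*t^2 + 8*t - 11 + 15*t^-1 - 16*t^-2 + 15*t^-3 - 12*t^-4 + 8*t^-5 - 4*t^-6 + t^-7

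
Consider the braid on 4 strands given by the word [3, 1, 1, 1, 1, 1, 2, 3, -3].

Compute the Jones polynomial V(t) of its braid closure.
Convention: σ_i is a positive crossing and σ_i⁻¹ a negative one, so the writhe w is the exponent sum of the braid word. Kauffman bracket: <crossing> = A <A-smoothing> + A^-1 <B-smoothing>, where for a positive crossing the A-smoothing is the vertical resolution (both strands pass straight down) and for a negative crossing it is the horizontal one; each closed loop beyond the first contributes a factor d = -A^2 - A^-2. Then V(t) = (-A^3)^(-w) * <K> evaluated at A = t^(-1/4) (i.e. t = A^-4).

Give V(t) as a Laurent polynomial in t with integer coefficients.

-t^7 + t^6 - t^5 + t^4 + t^2

Derivation:
The presented braid s3 s1 s1 s1 s1 s1 s2 s3 s3^-1 on 4 strands reduces by inverse Markov moves (closure unchanged at each step):
  Deconjugate: the word is γ·β·γ⁻¹ with γ = s3 (prefix) and γ⁻¹ = s3^-1 (suffix); strip both.
  Destabilize: the word has the form β·s3 where s3 occurs only as the final letter (β ∈ B_3); drop it and the last strand → 3 strands.
  Destabilize: the word has the form β·s2 where s2 occurs only as the final letter (β ∈ B_2); drop it and the last strand → 2 strands.
Reduced to β = s1 s1 s1 s1 s1 on 2 strands, 5 crossings.
Compute on β:
Braid: s1 s1 s1 s1 s1 on 2 strands, 5 crossings.
Writhe w = (#positive) - (#negative) = 5 - 0 = 5.
Enumerate smoothing states for the bracket polynomial. There are 2^5 = 32 states.
Smooth each crossing (0=||, 1=⌣⌢); contribution A^(Σ sign_k(1-2s_k)) * d^(L-1).
  state 00000: A-exp=+5, loops=2, term = A^5 * d^1
  state 00001: A-exp=+3, loops=1, term = A^3 * d^0
  state 00010: A-exp=+3, loops=1, term = A^3 * d^0
  state 00011: A-exp=+1, loops=2, term = A^1 * d^1
  state 00100: A-exp=+3, loops=1, term = A^3 * d^0
  state 00101: A-exp=+1, loops=2, term = A^1 * d^1
  state 00110: A-exp=+1, loops=2, term = A^1 * d^1
  state 00111: A-exp=-1, loops=3, term = A^-1 * d^2
  state 01000: A-exp=+3, loops=1, term = A^3 * d^0
  state 01001: A-exp=+1, loops=2, term = A^1 * d^1
  state 01010: A-exp=+1, loops=2, term = A^1 * d^1
  state 01011: A-exp=-1, loops=3, term = A^-1 * d^2
  state 01100: A-exp=+1, loops=2, term = A^1 * d^1
  state 01101: A-exp=-1, loops=3, term = A^-1 * d^2
  state 01110: A-exp=-1, loops=3, term = A^-1 * d^2
  state 01111: A-exp=-3, loops=4, term = A^-3 * d^3
  state 10000: A-exp=+3, loops=1, term = A^3 * d^0
  state 10001: A-exp=+1, loops=2, term = A^1 * d^1
  state 10010: A-exp=+1, loops=2, term = A^1 * d^1
  state 10011: A-exp=-1, loops=3, term = A^-1 * d^2
  state 10100: A-exp=+1, loops=2, term = A^1 * d^1
  state 10101: A-exp=-1, loops=3, term = A^-1 * d^2
  state 10110: A-exp=-1, loops=3, term = A^-1 * d^2
  state 10111: A-exp=-3, loops=4, term = A^-3 * d^3
  state 11000: A-exp=+1, loops=2, term = A^1 * d^1
  state 11001: A-exp=-1, loops=3, term = A^-1 * d^2
  state 11010: A-exp=-1, loops=3, term = A^-1 * d^2
  state 11011: A-exp=-3, loops=4, term = A^-3 * d^3
  state 11100: A-exp=-1, loops=3, term = A^-1 * d^2
  state 11101: A-exp=-3, loops=4, term = A^-3 * d^3
  state 11110: A-exp=-3, loops=4, term = A^-3 * d^3
  state 11111: A-exp=-5, loops=5, term = A^-5 * d^4
Collect the terms by A-exponent (count of states per loop number):
Powers of d = -A^2 - A^-2: d^2 = A^4 + 2 + A^-4; d^3 = -A^6 - 3*A^2 - 3*A^-2 - A^-6; d^4 = A^8 + 4*A^4 + 6 + 4*A^-4 + A^-8.
  A^5 * (d) = -A^7 - A^3
  A^3 * (5) = 5*A^3
  A^1 * (10*d) = -10*A^3 - 10*A^-1
  A^-1 * (10*d^2) = 10*A^3 + 20*A^-1 + 10*A^-5
  A^-3 * (5*d^3) = -5*A^3 - 15*A^-1 - 15*A^-5 - 5*A^-9
  A^-5 * (d^4) = A^3 + 4*A^-1 + 6*A^-5 + 4*A^-9 + A^-13
Summing the groups: <K> = -A^7 - A^-1 + A^-5 - A^-9 + A^-13
Normalise by the writhe: (-A^3)^(-w) = (-A^3)^(-5) = -A^-15, so f(A) = -A^-15 * <K> = A^-8 + A^-16 - A^-20 + A^-24 - A^-28.
Substitute A = t^(-1/4), i.e. A^e → t^(-e/4): V(t) = -t^7 + t^6 - t^5 + t^4 + t^2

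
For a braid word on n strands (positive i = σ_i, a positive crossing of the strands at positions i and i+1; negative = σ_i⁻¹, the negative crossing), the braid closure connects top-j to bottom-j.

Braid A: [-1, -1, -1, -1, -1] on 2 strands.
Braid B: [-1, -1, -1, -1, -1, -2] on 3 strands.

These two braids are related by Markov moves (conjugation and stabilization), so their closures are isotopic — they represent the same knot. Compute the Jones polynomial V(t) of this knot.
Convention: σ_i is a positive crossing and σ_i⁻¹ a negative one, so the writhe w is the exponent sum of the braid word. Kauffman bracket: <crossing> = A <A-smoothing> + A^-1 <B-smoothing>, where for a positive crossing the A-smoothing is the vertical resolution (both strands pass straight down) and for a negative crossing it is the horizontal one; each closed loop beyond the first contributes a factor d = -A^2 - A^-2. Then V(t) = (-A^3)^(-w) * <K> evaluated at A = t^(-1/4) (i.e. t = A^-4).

Markov-equivalent braids have isotopic closures, hence identical knot invariants. Strip the Markov moves from each word to reach a common short braid β, then compute V(t) once on β.
Braid A: s1^-1 s1^-1 s1^-1 s1^-1 s1^-1 on 2 strands has no conjugating prefix/suffix or stabilization to strip; take β = s1^-1 s1^-1 s1^-1 s1^-1 s1^-1.
Braid B: s1^-1 s1^-1 s1^-1 s1^-1 s1^-1 s2^-1 on 3 strands reduces by inverse Markov moves (closure unchanged at each step):
  Destabilize: the word has the form β·s2^-1 where s2^-1 occurs only as the final letter (β ∈ B_2); drop it and the last strand → 2 strands.
Reduced to β = s1^-1 s1^-1 s1^-1 s1^-1 s1^-1 on 2 strands, 5 crossings.
Both give the same β = s1^-1 s1^-1 s1^-1 s1^-1 s1^-1 on 2 strands, so one state sum suffices:
Braid: s1^-1 s1^-1 s1^-1 s1^-1 s1^-1 on 2 strands, 5 crossings.
Writhe w = (#positive) - (#negative) = 0 - 5 = -5.
Enumerate smoothing states for the bracket polynomial. There are 2^5 = 32 states.
Each crossing splits two ways (0=vertical, 1=horizontal). The state's weight is A^(#A-smoothings - #B-smoothings) * d^(loops - 1).
  state 00000: A-exp=-5, loops=2, term = A^-5 * d^1
  state 00001: A-exp=-3, loops=1, term = A^-3 * d^0
  state 00010: A-exp=-3, loops=1, term = A^-3 * d^0
  state 00011: A-exp=-1, loops=2, term = A^-1 * d^1
  state 00100: A-exp=-3, loops=1, term = A^-3 * d^0
  state 00101: A-exp=-1, loops=2, term = A^-1 * d^1
  state 00110: A-exp=-1, loops=2, term = A^-1 * d^1
  state 00111: A-exp=+1, loops=3, term = A^1 * d^2
  state 01000: A-exp=-3, loops=1, term = A^-3 * d^0
  state 01001: A-exp=-1, loops=2, term = A^-1 * d^1
  state 01010: A-exp=-1, loops=2, term = A^-1 * d^1
  state 01011: A-exp=+1, loops=3, term = A^1 * d^2
  state 01100: A-exp=-1, loops=2, term = A^-1 * d^1
  state 01101: A-exp=+1, loops=3, term = A^1 * d^2
  state 01110: A-exp=+1, loops=3, term = A^1 * d^2
  state 01111: A-exp=+3, loops=4, term = A^3 * d^3
  state 10000: A-exp=-3, loops=1, term = A^-3 * d^0
  state 10001: A-exp=-1, loops=2, term = A^-1 * d^1
  state 10010: A-exp=-1, loops=2, term = A^-1 * d^1
  state 10011: A-exp=+1, loops=3, term = A^1 * d^2
  state 10100: A-exp=-1, loops=2, term = A^-1 * d^1
  state 10101: A-exp=+1, loops=3, term = A^1 * d^2
  state 10110: A-exp=+1, loops=3, term = A^1 * d^2
  state 10111: A-exp=+3, loops=4, term = A^3 * d^3
  state 11000: A-exp=-1, loops=2, term = A^-1 * d^1
  state 11001: A-exp=+1, loops=3, term = A^1 * d^2
  state 11010: A-exp=+1, loops=3, term = A^1 * d^2
  state 11011: A-exp=+3, loops=4, term = A^3 * d^3
  state 11100: A-exp=+1, loops=3, term = A^1 * d^2
  state 11101: A-exp=+3, loops=4, term = A^3 * d^3
  state 11110: A-exp=+3, loops=4, term = A^3 * d^3
  state 11111: A-exp=+5, loops=5, term = A^5 * d^4
Collect the terms by A-exponent (count of states per loop number):
Powers of d = -A^2 - A^-2: d^2 = A^4 + 2 + A^-4; d^3 = -A^6 - 3*A^2 - 3*A^-2 - A^-6; d^4 = A^8 + 4*A^4 + 6 + 4*A^-4 + A^-8.
  A^5 * (d^4) = A^13 + 4*A^9 + 6*A^5 + 4*A + A^-3
  A^3 * (5*d^3) = -5*A^9 - 15*A^5 - 15*A - 5*A^-3
  A^1 * (10*d^2) = 10*A^5 + 20*A + 10*A^-3
  A^-1 * (10*d) = -10*A - 10*A^-3
  A^-3 * (5) = 5*A^-3
  A^-5 * (d) = -A^-3 - A^-7
Summing the groups: <K> = A^13 - A^9 + A^5 - A - A^-7
Normalise by the writhe: (-A^3)^(-w) = (-A^3)^(5) = -A^15, so f(A) = -A^15 * <K> = -A^28 + A^24 - A^20 + A^16 + A^8.
Substitute A = t^(-1/4), i.e. A^e → t^(-e/4): V(t) = t^-2 + t^-4 - t^-5 + t^-6 - t^-7

Answer: t^-2 + t^-4 - t^-5 + t^-6 - t^-7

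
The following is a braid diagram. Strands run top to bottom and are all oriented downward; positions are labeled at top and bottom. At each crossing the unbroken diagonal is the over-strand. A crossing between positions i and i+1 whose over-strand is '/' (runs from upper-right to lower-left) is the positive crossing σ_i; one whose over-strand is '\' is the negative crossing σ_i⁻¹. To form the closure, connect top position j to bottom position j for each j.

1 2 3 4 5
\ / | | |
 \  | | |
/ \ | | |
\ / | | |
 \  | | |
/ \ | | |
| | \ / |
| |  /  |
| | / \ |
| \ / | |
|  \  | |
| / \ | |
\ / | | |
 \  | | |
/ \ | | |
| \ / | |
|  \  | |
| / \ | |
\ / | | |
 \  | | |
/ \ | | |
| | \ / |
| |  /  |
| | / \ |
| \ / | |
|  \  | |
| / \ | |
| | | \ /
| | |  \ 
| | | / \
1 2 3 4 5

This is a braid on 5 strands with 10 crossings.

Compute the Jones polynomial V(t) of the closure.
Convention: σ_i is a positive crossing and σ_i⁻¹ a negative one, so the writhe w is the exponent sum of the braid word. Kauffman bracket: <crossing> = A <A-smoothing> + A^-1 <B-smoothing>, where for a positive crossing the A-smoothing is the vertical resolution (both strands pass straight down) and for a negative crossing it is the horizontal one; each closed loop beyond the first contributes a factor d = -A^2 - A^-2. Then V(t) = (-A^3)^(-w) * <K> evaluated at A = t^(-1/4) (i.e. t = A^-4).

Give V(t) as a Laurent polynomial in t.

Reading the diagram top to bottom ('/'-over between positions i,i+1 = s_i, '\'-over = s_i^-1): braid word = s1^-1 s1^-1 s3 s2^-1 s1^-1 s2^-1 s1^-1 s3 s2^-1 s4^-1.
The presented braid s1^-1 s1^-1 s3 s2^-1 s1^-1 s2^-1 s1^-1 s3 s2^-1 s4^-1 on 5 strands reduces by inverse Markov moves (closure unchanged at each step):
  Destabilize: the word has the form β·s4^-1 where s4^-1 occurs only as the final letter (β ∈ B_4); drop it and the last strand → 4 strands.
Reduced to β = s1^-1 s1^-1 s3 s2^-1 s1^-1 s2^-1 s1^-1 s3 s2^-1 on 4 strands, 9 crossings.
Compute on β:
Braid: s1^-1 s1^-1 s3 s2^-1 s1^-1 s2^-1 s1^-1 s3 s2^-1 on 4 strands, 9 crossings.
Writhe w = (#positive) - (#negative) = 2 - 7 = -5.
Enumerate smoothing states for the bracket polynomial. There are 2^9 = 512 states.
For each crossing: s=0 is the vertical smoothing, s=1 horizontal. Crossing k contributes A^(sign_k * (1 - 2*s_k)); loop factor d = -A^2 - A^-2.
Tabulate the states by total A-exponent and number of loops L (A-exp: L × count):
  A^9: L=3 ×1
  A^7: L=2 ×4, L=4 ×5
  A^5: L=1 ×4, L=3 ×26, L=5 ×6
  A^3: L=2 ×43, L=4 ×40, L=6 ×1
  A^1: L=1 ×23, L=3 ×92, L=5 ×11
  A^-1: L=2 ×91, L=4 ×34, L=6 ×1
  A^-3: L=1 ×32, L=3 ×48, L=5 ×4
  A^-5: L=2 ×28, L=4 ×8
  A^-7: L=3 ×9
  A^-9: L=4 ×1
Each group contributes A^e * Σ count * d^(L-1):
Powers of d = -A^2 - A^-2: d^2 = A^4 + 2 + A^-4; d^3 = -A^6 - 3*A^2 - 3*A^-2 - A^-6; d^4 = A^8 + 4*A^4 + 6 + 4*A^-4 + A^-8; d^5 = -A^10 - 5*A^6 - 10*A^2 - 10*A^-2 - 5*A^-6 - A^-10.
  A^9 * (d^2) = A^13 + 2*A^9 + A^5
  A^7 * (4*d + 5*d^3) = -5*A^13 - 19*A^9 - 19*A^5 - 5*A
  A^5 * (4 + 26*d^2 + 6*d^4) = 6*A^13 + 50*A^9 + 92*A^5 + 50*A + 6*A^-3
  A^3 * (43*d + 40*d^3 + d^5) = -A^13 - 45*A^9 - 173*A^5 - 173*A - 45*A^-3 - A^-7
  A^1 * (23 + 92*d^2 + 11*d^4) = 11*A^9 + 136*A^5 + 273*A + 136*A^-3 + 11*A^-7
  A^-1 * (91*d + 34*d^3 + d^5) = -A^9 - 39*A^5 - 203*A - 203*A^-3 - 39*A^-7 - A^-11
  A^-3 * (32 + 48*d^2 + 4*d^4) = 4*A^5 + 64*A + 152*A^-3 + 64*A^-7 + 4*A^-11
  A^-5 * (28*d + 8*d^3) = -8*A - 52*A^-3 - 52*A^-7 - 8*A^-11
  A^-7 * (9*d^2) = 9*A^-3 + 18*A^-7 + 9*A^-11
  A^-9 * (d^3) = -A^-3 - 3*A^-7 - 3*A^-11 - A^-15
Summing the groups: <K> = A^13 - 2*A^9 + 2*A^5 - 2*A + 2*A^-3 - 2*A^-7 + A^-11 - A^-15
Normalise by the writhe: (-A^3)^(-w) = (-A^3)^(5) = -A^15, so f(A) = -A^15 * <K> = -A^28 + 2*A^24 - 2*A^20 + 2*A^16 - 2*A^12 + 2*A^8 - A^4 + 1.
Substitute A = t^(-1/4), i.e. A^e → t^(-e/4): V(t) = 1 - t^-1 + 2*t^-2 - 2*t^-3 + 2*t^-4 - 2*t^-5 + 2*t^-6 - t^-7

Answer: 1 - t^-1 + 2*t^-2 - 2*t^-3 + 2*t^-4 - 2*t^-5 + 2*t^-6 - t^-7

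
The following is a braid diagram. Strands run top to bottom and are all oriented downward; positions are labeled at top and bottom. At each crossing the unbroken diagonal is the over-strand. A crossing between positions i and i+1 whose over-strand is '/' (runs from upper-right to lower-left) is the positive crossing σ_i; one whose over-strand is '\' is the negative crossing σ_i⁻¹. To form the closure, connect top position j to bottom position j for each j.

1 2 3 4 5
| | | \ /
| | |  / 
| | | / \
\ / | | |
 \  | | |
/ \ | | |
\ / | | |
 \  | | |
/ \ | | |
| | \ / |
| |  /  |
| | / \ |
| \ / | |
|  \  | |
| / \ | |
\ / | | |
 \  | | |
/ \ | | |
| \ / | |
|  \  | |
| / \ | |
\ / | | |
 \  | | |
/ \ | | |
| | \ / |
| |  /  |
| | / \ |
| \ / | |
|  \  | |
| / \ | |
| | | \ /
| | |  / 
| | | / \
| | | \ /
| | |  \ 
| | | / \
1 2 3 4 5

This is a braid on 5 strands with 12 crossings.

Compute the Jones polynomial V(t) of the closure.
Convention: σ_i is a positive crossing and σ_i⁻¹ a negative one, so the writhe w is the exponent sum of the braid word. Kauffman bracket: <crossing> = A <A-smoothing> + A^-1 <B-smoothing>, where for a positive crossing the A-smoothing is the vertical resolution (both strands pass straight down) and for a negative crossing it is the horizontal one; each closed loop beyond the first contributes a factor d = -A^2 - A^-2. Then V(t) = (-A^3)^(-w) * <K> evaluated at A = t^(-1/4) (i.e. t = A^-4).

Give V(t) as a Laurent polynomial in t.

1 - t^-1 + 2*t^-2 - 2*t^-3 + 2*t^-4 - 2*t^-5 + 2*t^-6 - t^-7

Derivation:
Reading the diagram top to bottom ('/'-over between positions i,i+1 = s_i, '\'-over = s_i^-1): braid word = s4 s1^-1 s1^-1 s3 s2^-1 s1^-1 s2^-1 s1^-1 s3 s2^-1 s4 s4^-1.
The presented braid s4 s1^-1 s1^-1 s3 s2^-1 s1^-1 s2^-1 s1^-1 s3 s2^-1 s4 s4^-1 on 5 strands reduces by inverse Markov moves (closure unchanged at each step):
  Deconjugate: the word is γ·β·γ⁻¹ with γ = s4 (prefix) and γ⁻¹ = s4^-1 (suffix); strip both.
  Destabilize: the word has the form β·s4 where s4 occurs only as the final letter (β ∈ B_4); drop it and the last strand → 4 strands.
Reduced to β = s1^-1 s1^-1 s3 s2^-1 s1^-1 s2^-1 s1^-1 s3 s2^-1 on 4 strands, 9 crossings.
Compute on β:
Braid: s1^-1 s1^-1 s3 s2^-1 s1^-1 s2^-1 s1^-1 s3 s2^-1 on 4 strands, 9 crossings.
Writhe w = (#positive) - (#negative) = 2 - 7 = -5.
Computing the Kauffman bracket via state sum. There are 2^9 = 512 states.
Each crossing splits two ways (0=vertical, 1=horizontal). The state's weight is A^(#A-smoothings - #B-smoothings) * d^(loops - 1).
Tabulate the states by total A-exponent and number of loops L (A-exp: L × count):
  A^9: L=3 ×1
  A^7: L=2 ×4, L=4 ×5
  A^5: L=1 ×4, L=3 ×26, L=5 ×6
  A^3: L=2 ×43, L=4 ×40, L=6 ×1
  A^1: L=1 ×23, L=3 ×92, L=5 ×11
  A^-1: L=2 ×91, L=4 ×34, L=6 ×1
  A^-3: L=1 ×32, L=3 ×48, L=5 ×4
  A^-5: L=2 ×28, L=4 ×8
  A^-7: L=3 ×9
  A^-9: L=4 ×1
Each group contributes A^e * Σ count * d^(L-1):
Powers of d = -A^2 - A^-2: d^2 = A^4 + 2 + A^-4; d^3 = -A^6 - 3*A^2 - 3*A^-2 - A^-6; d^4 = A^8 + 4*A^4 + 6 + 4*A^-4 + A^-8; d^5 = -A^10 - 5*A^6 - 10*A^2 - 10*A^-2 - 5*A^-6 - A^-10.
  A^9 * (d^2) = A^13 + 2*A^9 + A^5
  A^7 * (4*d + 5*d^3) = -5*A^13 - 19*A^9 - 19*A^5 - 5*A
  A^5 * (4 + 26*d^2 + 6*d^4) = 6*A^13 + 50*A^9 + 92*A^5 + 50*A + 6*A^-3
  A^3 * (43*d + 40*d^3 + d^5) = -A^13 - 45*A^9 - 173*A^5 - 173*A - 45*A^-3 - A^-7
  A^1 * (23 + 92*d^2 + 11*d^4) = 11*A^9 + 136*A^5 + 273*A + 136*A^-3 + 11*A^-7
  A^-1 * (91*d + 34*d^3 + d^5) = -A^9 - 39*A^5 - 203*A - 203*A^-3 - 39*A^-7 - A^-11
  A^-3 * (32 + 48*d^2 + 4*d^4) = 4*A^5 + 64*A + 152*A^-3 + 64*A^-7 + 4*A^-11
  A^-5 * (28*d + 8*d^3) = -8*A - 52*A^-3 - 52*A^-7 - 8*A^-11
  A^-7 * (9*d^2) = 9*A^-3 + 18*A^-7 + 9*A^-11
  A^-9 * (d^3) = -A^-3 - 3*A^-7 - 3*A^-11 - A^-15
Summing the groups: <K> = A^13 - 2*A^9 + 2*A^5 - 2*A + 2*A^-3 - 2*A^-7 + A^-11 - A^-15
Normalise by the writhe: (-A^3)^(-w) = (-A^3)^(5) = -A^15, so f(A) = -A^15 * <K> = -A^28 + 2*A^24 - 2*A^20 + 2*A^16 - 2*A^12 + 2*A^8 - A^4 + 1.
Substitute A = t^(-1/4), i.e. A^e → t^(-e/4): V(t) = 1 - t^-1 + 2*t^-2 - 2*t^-3 + 2*t^-4 - 2*t^-5 + 2*t^-6 - t^-7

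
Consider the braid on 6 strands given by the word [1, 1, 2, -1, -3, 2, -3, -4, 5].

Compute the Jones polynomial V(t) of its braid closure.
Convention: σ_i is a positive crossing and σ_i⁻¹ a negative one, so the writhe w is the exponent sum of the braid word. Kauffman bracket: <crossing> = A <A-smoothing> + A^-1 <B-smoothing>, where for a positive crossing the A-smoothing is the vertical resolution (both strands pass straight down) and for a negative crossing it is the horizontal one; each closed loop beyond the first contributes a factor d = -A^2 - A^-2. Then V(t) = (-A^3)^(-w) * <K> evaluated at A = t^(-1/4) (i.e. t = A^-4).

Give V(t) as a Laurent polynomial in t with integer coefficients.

The presented braid s1 s1 s2 s1^-1 s3^-1 s2 s3^-1 s4^-1 s5 on 6 strands reduces by inverse Markov moves (closure unchanged at each step):
  Destabilize: the word has the form β·s5 where s5 occurs only as the final letter (β ∈ B_5); drop it and the last strand → 5 strands.
  Destabilize: the word has the form β·s4^-1 where s4^-1 occurs only as the final letter (β ∈ B_4); drop it and the last strand → 4 strands.
Reduced to β = s1 s1 s2 s1^-1 s3^-1 s2 s3^-1 on 4 strands, 7 crossings.
Compute on β:
Braid: s1 s1 s2 s1^-1 s3^-1 s2 s3^-1 on 4 strands, 7 crossings.
Writhe w = (#positive) - (#negative) = 4 - 3 = 1.
State-sum expansion of <K>. There are 2^7 = 128 states.
Smooth each crossing (0=||, 1=⌣⌢); contribution A^(Σ sign_k(1-2s_k)) * d^(L-1).
Tabulate the states by total A-exponent and number of loops L (A-exp: L × count):
  A^7: L=3 ×1
  A^5: L=2 ×4, L=4 ×3
  A^3: L=1 ×5, L=3 ×15, L=5 ×1
  A^1: L=2 ×27, L=4 ×8
  A^-1: L=1 ×14, L=3 ×20, L=5 ×1
  A^-3: L=2 ×17, L=4 ×4
  A^-5: L=3 ×7
  A^-7: L=4 ×1
Each group contributes A^e * Σ count * d^(L-1):
Powers of d = -A^2 - A^-2: d^2 = A^4 + 2 + A^-4; d^3 = -A^6 - 3*A^2 - 3*A^-2 - A^-6; d^4 = A^8 + 4*A^4 + 6 + 4*A^-4 + A^-8.
  A^7 * (d^2) = A^11 + 2*A^7 + A^3
  A^5 * (4*d + 3*d^3) = -3*A^11 - 13*A^7 - 13*A^3 - 3*A^-1
  A^3 * (5 + 15*d^2 + d^4) = A^11 + 19*A^7 + 41*A^3 + 19*A^-1 + A^-5
  A^1 * (27*d + 8*d^3) = -8*A^7 - 51*A^3 - 51*A^-1 - 8*A^-5
  A^-1 * (14 + 20*d^2 + d^4) = A^7 + 24*A^3 + 60*A^-1 + 24*A^-5 + A^-9
  A^-3 * (17*d + 4*d^3) = -4*A^3 - 29*A^-1 - 29*A^-5 - 4*A^-9
  A^-5 * (7*d^2) = 7*A^-1 + 14*A^-5 + 7*A^-9
  A^-7 * (d^3) = -A^-1 - 3*A^-5 - 3*A^-9 - A^-13
Summing the groups: <K> = -A^11 + A^7 - 2*A^3 + 2*A^-1 - A^-5 + A^-9 - A^-13
Normalise by the writhe: (-A^3)^(-w) = (-A^3)^(-1) = -A^-3, so f(A) = -A^-3 * <K> = A^8 - A^4 + 2 - 2*A^-4 + A^-8 - A^-12 + A^-16.
Substitute A = t^(-1/4), i.e. A^e → t^(-e/4): V(t) = t^4 - t^3 + t^2 - 2*t + 2 - t^-1 + t^-2

Answer: t^4 - t^3 + t^2 - 2*t + 2 - t^-1 + t^-2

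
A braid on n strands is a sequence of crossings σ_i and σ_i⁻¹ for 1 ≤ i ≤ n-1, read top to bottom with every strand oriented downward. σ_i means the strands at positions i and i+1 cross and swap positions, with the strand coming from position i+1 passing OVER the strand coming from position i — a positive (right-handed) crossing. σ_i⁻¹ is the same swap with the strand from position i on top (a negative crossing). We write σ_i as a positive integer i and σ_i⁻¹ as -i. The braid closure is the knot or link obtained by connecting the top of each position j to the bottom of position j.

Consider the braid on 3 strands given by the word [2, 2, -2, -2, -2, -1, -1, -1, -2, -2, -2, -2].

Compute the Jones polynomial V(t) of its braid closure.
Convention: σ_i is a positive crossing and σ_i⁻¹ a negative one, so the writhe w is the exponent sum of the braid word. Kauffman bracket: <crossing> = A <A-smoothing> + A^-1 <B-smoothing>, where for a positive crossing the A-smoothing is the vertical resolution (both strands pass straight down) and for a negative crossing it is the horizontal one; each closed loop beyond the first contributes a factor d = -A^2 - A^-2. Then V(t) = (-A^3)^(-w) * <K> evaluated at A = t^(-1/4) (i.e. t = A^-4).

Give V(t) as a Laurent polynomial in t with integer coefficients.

t^-3 + 2*t^-5 - 2*t^-6 + 2*t^-7 - 3*t^-8 + 2*t^-9 - 2*t^-10 + t^-11

Derivation:
The presented braid s2 s2 s2^-1 s2^-1 s2^-1 s1^-1 s1^-1 s1^-1 s2^-1 s2^-1 s2^-1 s2^-1 on 3 strands reduces by inverse Markov moves (closure unchanged at each step):
  Deconjugate: the word is γ·β·γ⁻¹ with γ = s2 s2 (prefix) and γ⁻¹ = s2^-1 s2^-1 (suffix); strip both.
Reduced to β = s2^-1 s2^-1 s2^-1 s1^-1 s1^-1 s1^-1 s2^-1 s2^-1 on 3 strands, 8 crossings.
Compute on β:
Braid: s2^-1 s2^-1 s2^-1 s1^-1 s1^-1 s1^-1 s2^-1 s2^-1 on 3 strands, 8 crossings.
Writhe w = (#positive) - (#negative) = 0 - 8 = -8.
Enumerate smoothing states for the bracket polynomial. There are 2^8 = 256 states.
Each crossing splits two ways (0=vertical, 1=horizontal). The state's weight is A^(#A-smoothings - #B-smoothings) * d^(loops - 1).
Tabulate the states by total A-exponent and number of loops L (A-exp: L × count):
  A^8: L=7 ×1
  A^6: L=6 ×8
  A^4: L=5 ×28
  A^2: L=4 ×55, L=6 ×1
  A^0: L=3 ×65, L=5 ×5
  A^-2: L=2 ×45, L=4 ×11
  A^-4: L=1 ×15, L=3 ×13
  A^-6: L=2 ×8
  A^-8: L=3 ×1
Each group contributes A^e * Σ count * d^(L-1):
Powers of d = -A^2 - A^-2: d^2 = A^4 + 2 + A^-4; d^3 = -A^6 - 3*A^2 - 3*A^-2 - A^-6; d^4 = A^8 + 4*A^4 + 6 + 4*A^-4 + A^-8; d^5 = -A^10 - 5*A^6 - 10*A^2 - 10*A^-2 - 5*A^-6 - A^-10; d^6 = A^12 + 6*A^8 + 15*A^4 + 20 + 15*A^-4 + 6*A^-8 + A^-12.
  A^8 * (d^6) = A^20 + 6*A^16 + 15*A^12 + 20*A^8 + 15*A^4 + 6 + A^-4
  A^6 * (8*d^5) = -8*A^16 - 40*A^12 - 80*A^8 - 80*A^4 - 40 - 8*A^-4
  A^4 * (28*d^4) = 28*A^12 + 112*A^8 + 168*A^4 + 112 + 28*A^-4
  A^2 * (55*d^3 + d^5) = -A^12 - 60*A^8 - 175*A^4 - 175 - 60*A^-4 - A^-8
  A^0 * (65*d^2 + 5*d^4) = 5*A^8 + 85*A^4 + 160 + 85*A^-4 + 5*A^-8
  A^-2 * (45*d + 11*d^3) = -11*A^4 - 78 - 78*A^-4 - 11*A^-8
  A^-4 * (15 + 13*d^2) = 13 + 41*A^-4 + 13*A^-8
  A^-6 * (8*d) = -8*A^-4 - 8*A^-8
  A^-8 * (d^2) = A^-4 + 2*A^-8 + A^-12
Summing the groups: <K> = A^20 - 2*A^16 + 2*A^12 - 3*A^8 + 2*A^4 - 2 + 2*A^-4 + A^-12
Normalise by the writhe: (-A^3)^(-w) = (-A^3)^(8) = A^24, so f(A) = A^24 * <K> = A^44 - 2*A^40 + 2*A^36 - 3*A^32 + 2*A^28 - 2*A^24 + 2*A^20 + A^12.
Substitute A = t^(-1/4), i.e. A^e → t^(-e/4): V(t) = t^-3 + 2*t^-5 - 2*t^-6 + 2*t^-7 - 3*t^-8 + 2*t^-9 - 2*t^-10 + t^-11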